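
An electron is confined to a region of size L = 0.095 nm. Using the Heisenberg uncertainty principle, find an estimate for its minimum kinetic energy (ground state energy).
1.055 eV

Using the uncertainty principle to estimate ground state energy:

1. The position uncertainty is approximately the confinement size:
   Δx ≈ L = 9.500e-11 m

2. From ΔxΔp ≥ ℏ/2, the minimum momentum uncertainty is:
   Δp ≈ ℏ/(2L) = 5.550e-25 kg·m/s

3. The kinetic energy is approximately:
   KE ≈ (Δp)²/(2m) = (5.550e-25)²/(2 × 9.109e-31 kg)
   KE ≈ 1.691e-19 J = 1.055 eV

This is an order-of-magnitude estimate of the ground state energy.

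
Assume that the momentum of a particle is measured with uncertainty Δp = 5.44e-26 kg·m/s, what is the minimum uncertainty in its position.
969.276 pm

Using the Heisenberg uncertainty principle:
ΔxΔp ≥ ℏ/2

The minimum uncertainty in position is:
Δx_min = ℏ/(2Δp)
Δx_min = (1.055e-34 J·s) / (2 × 5.440e-26 kg·m/s)
Δx_min = 9.693e-10 m = 969.276 pm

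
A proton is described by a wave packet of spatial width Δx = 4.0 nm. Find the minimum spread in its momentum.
1.318 × 10^-26 kg·m/s

For a wave packet, the spatial width Δx and momentum spread Δp are related by the uncertainty principle:
ΔxΔp ≥ ℏ/2

The minimum momentum spread is:
Δp_min = ℏ/(2Δx)
Δp_min = (1.055e-34 J·s) / (2 × 4.000e-09 m)
Δp_min = 1.318e-26 kg·m/s

A wave packet cannot have both a well-defined position and well-defined momentum.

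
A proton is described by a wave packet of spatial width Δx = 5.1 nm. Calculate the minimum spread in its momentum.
1.034 × 10^-26 kg·m/s

For a wave packet, the spatial width Δx and momentum spread Δp are related by the uncertainty principle:
ΔxΔp ≥ ℏ/2

The minimum momentum spread is:
Δp_min = ℏ/(2Δx)
Δp_min = (1.055e-34 J·s) / (2 × 5.100e-09 m)
Δp_min = 1.034e-26 kg·m/s

A wave packet cannot have both a well-defined position and well-defined momentum.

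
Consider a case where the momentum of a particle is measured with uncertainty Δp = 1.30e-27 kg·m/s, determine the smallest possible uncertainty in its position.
40.560 nm

Using the Heisenberg uncertainty principle:
ΔxΔp ≥ ℏ/2

The minimum uncertainty in position is:
Δx_min = ℏ/(2Δp)
Δx_min = (1.055e-34 J·s) / (2 × 1.300e-27 kg·m/s)
Δx_min = 4.056e-08 m = 40.560 nm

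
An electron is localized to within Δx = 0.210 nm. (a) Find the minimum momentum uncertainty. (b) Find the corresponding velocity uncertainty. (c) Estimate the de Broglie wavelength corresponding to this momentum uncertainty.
(a) Δp_min = 2.511 × 10^-25 kg·m/s
(b) Δv_min = 275.637 km/s
(c) λ_dB = 2.639 nm

Step-by-step:

(a) From the uncertainty principle:
Δp_min = ℏ/(2Δx) = (1.055e-34 J·s)/(2 × 2.100e-10 m) = 2.511e-25 kg·m/s

(b) The velocity uncertainty:
Δv = Δp/m = (2.511e-25 kg·m/s)/(9.109e-31 kg) = 2.756e+05 m/s = 275.637 km/s

(c) The de Broglie wavelength for this momentum:
λ = h/p = (6.626e-34 J·s)/(2.511e-25 kg·m/s) = 2.639e-09 m = 2.639 nm

Note: The de Broglie wavelength is comparable to the localization size, as expected from wave-particle duality.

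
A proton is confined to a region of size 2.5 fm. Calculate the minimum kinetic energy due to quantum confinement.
829.992 keV

Using the uncertainty principle:

1. Position uncertainty: Δx ≈ 2.500e-15 m
2. Minimum momentum uncertainty: Δp = ℏ/(2Δx) = 2.109e-20 kg·m/s
3. Minimum kinetic energy:
   KE = (Δp)²/(2m) = (2.109e-20)²/(2 × 1.673e-27 kg)
   KE = 1.330e-13 J = 829.992 keV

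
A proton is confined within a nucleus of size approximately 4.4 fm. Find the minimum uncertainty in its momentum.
1.198 × 10^-20 kg·m/s

Using the Heisenberg uncertainty principle:
ΔxΔp ≥ ℏ/2

With Δx ≈ L = 4.400e-15 m (the confinement size):
Δp_min = ℏ/(2Δx)
Δp_min = (1.055e-34 J·s) / (2 × 4.400e-15 m)
Δp_min = 1.198e-20 kg·m/s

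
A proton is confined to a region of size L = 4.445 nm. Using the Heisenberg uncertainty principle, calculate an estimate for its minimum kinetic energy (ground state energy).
262.549 neV

Using the uncertainty principle to estimate ground state energy:

1. The position uncertainty is approximately the confinement size:
   Δx ≈ L = 4.445e-09 m

2. From ΔxΔp ≥ ℏ/2, the minimum momentum uncertainty is:
   Δp ≈ ℏ/(2L) = 1.186e-26 kg·m/s

3. The kinetic energy is approximately:
   KE ≈ (Δp)²/(2m) = (1.186e-26)²/(2 × 1.673e-27 kg)
   KE ≈ 4.207e-26 J = 262.549 neV

This is an order-of-magnitude estimate of the ground state energy.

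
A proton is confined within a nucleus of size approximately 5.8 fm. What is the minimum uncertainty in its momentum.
9.091 × 10^-21 kg·m/s

Using the Heisenberg uncertainty principle:
ΔxΔp ≥ ℏ/2

With Δx ≈ L = 5.800e-15 m (the confinement size):
Δp_min = ℏ/(2Δx)
Δp_min = (1.055e-34 J·s) / (2 × 5.800e-15 m)
Δp_min = 9.091e-21 kg·m/s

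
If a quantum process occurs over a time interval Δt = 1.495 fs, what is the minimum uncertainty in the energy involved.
220.138 meV

Using the energy-time uncertainty principle:
ΔEΔt ≥ ℏ/2

The minimum uncertainty in energy is:
ΔE_min = ℏ/(2Δt)
ΔE_min = (1.055e-34 J·s) / (2 × 1.495e-15 s)
ΔE_min = 3.527e-20 J = 220.138 meV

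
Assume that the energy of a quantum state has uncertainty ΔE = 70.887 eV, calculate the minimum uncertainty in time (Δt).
4.643 as

Using the energy-time uncertainty principle:
ΔEΔt ≥ ℏ/2

The minimum uncertainty in time is:
Δt_min = ℏ/(2ΔE)
Δt_min = (1.055e-34 J·s) / (2 × 1.136e-17 J)
Δt_min = 4.643e-18 s = 4.643 as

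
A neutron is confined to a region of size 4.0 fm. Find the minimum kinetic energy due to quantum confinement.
323.770 keV

Using the uncertainty principle:

1. Position uncertainty: Δx ≈ 4.000e-15 m
2. Minimum momentum uncertainty: Δp = ℏ/(2Δx) = 1.318e-20 kg·m/s
3. Minimum kinetic energy:
   KE = (Δp)²/(2m) = (1.318e-20)²/(2 × 1.675e-27 kg)
   KE = 5.187e-14 J = 323.770 keV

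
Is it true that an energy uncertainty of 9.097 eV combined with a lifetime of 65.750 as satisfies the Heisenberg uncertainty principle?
Yes, it satisfies the uncertainty relation.

Calculate the product ΔEΔt:
ΔE = 9.097 eV = 1.458e-18 J
ΔEΔt = (1.458e-18 J) × (6.575e-17 s)
ΔEΔt = 9.583e-35 J·s

Compare to the minimum allowed value ℏ/2:
ℏ/2 = 5.273e-35 J·s

Since ΔEΔt = 9.583e-35 J·s ≥ 5.273e-35 J·s = ℏ/2,
this satisfies the uncertainty relation.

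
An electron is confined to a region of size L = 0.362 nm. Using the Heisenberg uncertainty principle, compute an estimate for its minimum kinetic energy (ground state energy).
72.685 meV

Using the uncertainty principle to estimate ground state energy:

1. The position uncertainty is approximately the confinement size:
   Δx ≈ L = 3.620e-10 m

2. From ΔxΔp ≥ ℏ/2, the minimum momentum uncertainty is:
   Δp ≈ ℏ/(2L) = 1.457e-25 kg·m/s

3. The kinetic energy is approximately:
   KE ≈ (Δp)²/(2m) = (1.457e-25)²/(2 × 9.109e-31 kg)
   KE ≈ 1.165e-20 J = 72.685 meV

This is an order-of-magnitude estimate of the ground state energy.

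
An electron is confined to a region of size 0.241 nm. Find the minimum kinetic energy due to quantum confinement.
163.994 meV

Using the uncertainty principle:

1. Position uncertainty: Δx ≈ 2.410e-10 m
2. Minimum momentum uncertainty: Δp = ℏ/(2Δx) = 2.188e-25 kg·m/s
3. Minimum kinetic energy:
   KE = (Δp)²/(2m) = (2.188e-25)²/(2 × 9.109e-31 kg)
   KE = 2.627e-20 J = 163.994 meV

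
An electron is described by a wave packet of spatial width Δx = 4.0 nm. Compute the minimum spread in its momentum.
1.318 × 10^-26 kg·m/s

For a wave packet, the spatial width Δx and momentum spread Δp are related by the uncertainty principle:
ΔxΔp ≥ ℏ/2

The minimum momentum spread is:
Δp_min = ℏ/(2Δx)
Δp_min = (1.055e-34 J·s) / (2 × 4.000e-09 m)
Δp_min = 1.318e-26 kg·m/s

A wave packet cannot have both a well-defined position and well-defined momentum.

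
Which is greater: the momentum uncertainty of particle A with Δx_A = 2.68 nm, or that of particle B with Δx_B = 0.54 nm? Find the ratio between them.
Particle B has the larger minimum momentum uncertainty, by a factor of 4.96.

For each particle, the minimum momentum uncertainty is Δp_min = ℏ/(2Δx):

Particle A: Δp_A = ℏ/(2×2.680e-09 m) = 1.967e-26 kg·m/s
Particle B: Δp_B = ℏ/(2×5.400e-10 m) = 9.765e-26 kg·m/s

Ratio: Δp_B/Δp_A = 4.96

Since Δp_min ∝ 1/Δx, the particle with smaller position uncertainty (B) has larger momentum uncertainty.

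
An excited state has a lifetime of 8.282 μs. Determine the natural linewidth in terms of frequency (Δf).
9.608 kHz

Using the energy-time uncertainty principle and E = hf:
ΔEΔt ≥ ℏ/2
hΔf·Δt ≥ ℏ/2

The minimum frequency uncertainty is:
Δf = ℏ/(2hτ) = 1/(4πτ)
Δf = 1/(4π × 8.282e-06 s)
Δf = 9.608e+03 Hz = 9.608 kHz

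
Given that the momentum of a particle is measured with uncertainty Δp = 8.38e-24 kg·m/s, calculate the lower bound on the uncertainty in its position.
6.292 pm

Using the Heisenberg uncertainty principle:
ΔxΔp ≥ ℏ/2

The minimum uncertainty in position is:
Δx_min = ℏ/(2Δp)
Δx_min = (1.055e-34 J·s) / (2 × 8.380e-24 kg·m/s)
Δx_min = 6.292e-12 m = 6.292 pm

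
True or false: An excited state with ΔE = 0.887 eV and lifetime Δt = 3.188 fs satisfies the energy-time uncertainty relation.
Yes, it satisfies the uncertainty relation.

Calculate the product ΔEΔt:
ΔE = 0.887 eV = 1.421e-19 J
ΔEΔt = (1.421e-19 J) × (3.188e-15 s)
ΔEΔt = 4.531e-34 J·s

Compare to the minimum allowed value ℏ/2:
ℏ/2 = 5.273e-35 J·s

Since ΔEΔt = 4.531e-34 J·s ≥ 5.273e-35 J·s = ℏ/2,
this satisfies the uncertainty relation.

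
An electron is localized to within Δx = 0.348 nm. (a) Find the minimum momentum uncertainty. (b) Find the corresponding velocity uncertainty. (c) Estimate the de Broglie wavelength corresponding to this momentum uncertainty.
(a) Δp_min = 1.515 × 10^-25 kg·m/s
(b) Δv_min = 166.333 km/s
(c) λ_dB = 4.373 nm

Step-by-step:

(a) From the uncertainty principle:
Δp_min = ℏ/(2Δx) = (1.055e-34 J·s)/(2 × 3.480e-10 m) = 1.515e-25 kg·m/s

(b) The velocity uncertainty:
Δv = Δp/m = (1.515e-25 kg·m/s)/(9.109e-31 kg) = 1.663e+05 m/s = 166.333 km/s

(c) The de Broglie wavelength for this momentum:
λ = h/p = (6.626e-34 J·s)/(1.515e-25 kg·m/s) = 4.373e-09 m = 4.373 nm

Note: The de Broglie wavelength is comparable to the localization size, as expected from wave-particle duality.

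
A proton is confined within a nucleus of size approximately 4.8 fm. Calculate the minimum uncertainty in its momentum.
1.099 × 10^-20 kg·m/s

Using the Heisenberg uncertainty principle:
ΔxΔp ≥ ℏ/2

With Δx ≈ L = 4.800e-15 m (the confinement size):
Δp_min = ℏ/(2Δx)
Δp_min = (1.055e-34 J·s) / (2 × 4.800e-15 m)
Δp_min = 1.099e-20 kg·m/s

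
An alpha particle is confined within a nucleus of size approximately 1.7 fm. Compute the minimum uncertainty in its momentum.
3.102 × 10^-20 kg·m/s

Using the Heisenberg uncertainty principle:
ΔxΔp ≥ ℏ/2

With Δx ≈ L = 1.700e-15 m (the confinement size):
Δp_min = ℏ/(2Δx)
Δp_min = (1.055e-34 J·s) / (2 × 1.700e-15 m)
Δp_min = 3.102e-20 kg·m/s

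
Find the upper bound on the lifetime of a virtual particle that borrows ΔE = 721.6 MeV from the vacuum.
4.561 × 10^-25 s

Using the energy-time uncertainty principle:
ΔEΔt ≥ ℏ/2

For a virtual particle borrowing energy ΔE, the maximum lifetime is:
Δt_max = ℏ/(2ΔE)

Converting energy:
ΔE = 721.6 MeV = 1.156e-10 J

Δt_max = (1.055e-34 J·s) / (2 × 1.156e-10 J)
Δt_max = 4.561e-25 s = 4.561 × 10^-25 s

Virtual particles with higher borrowed energy exist for shorter times.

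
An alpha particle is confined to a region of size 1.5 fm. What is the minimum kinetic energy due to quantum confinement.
580.359 keV

Using the uncertainty principle:

1. Position uncertainty: Δx ≈ 1.500e-15 m
2. Minimum momentum uncertainty: Δp = ℏ/(2Δx) = 3.515e-20 kg·m/s
3. Minimum kinetic energy:
   KE = (Δp)²/(2m) = (3.515e-20)²/(2 × 6.645e-27 kg)
   KE = 9.298e-14 J = 580.359 keV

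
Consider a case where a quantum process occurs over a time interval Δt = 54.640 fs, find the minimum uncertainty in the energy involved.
6.023 meV

Using the energy-time uncertainty principle:
ΔEΔt ≥ ℏ/2

The minimum uncertainty in energy is:
ΔE_min = ℏ/(2Δt)
ΔE_min = (1.055e-34 J·s) / (2 × 5.464e-14 s)
ΔE_min = 9.650e-22 J = 6.023 meV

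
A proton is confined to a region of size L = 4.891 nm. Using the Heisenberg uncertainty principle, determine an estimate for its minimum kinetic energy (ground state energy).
216.850 neV

Using the uncertainty principle to estimate ground state energy:

1. The position uncertainty is approximately the confinement size:
   Δx ≈ L = 4.891e-09 m

2. From ΔxΔp ≥ ℏ/2, the minimum momentum uncertainty is:
   Δp ≈ ℏ/(2L) = 1.078e-26 kg·m/s

3. The kinetic energy is approximately:
   KE ≈ (Δp)²/(2m) = (1.078e-26)²/(2 × 1.673e-27 kg)
   KE ≈ 3.474e-26 J = 216.850 neV

This is an order-of-magnitude estimate of the ground state energy.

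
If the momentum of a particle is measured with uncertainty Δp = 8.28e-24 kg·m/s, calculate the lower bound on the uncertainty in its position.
6.368 pm

Using the Heisenberg uncertainty principle:
ΔxΔp ≥ ℏ/2

The minimum uncertainty in position is:
Δx_min = ℏ/(2Δp)
Δx_min = (1.055e-34 J·s) / (2 × 8.280e-24 kg·m/s)
Δx_min = 6.368e-12 m = 6.368 pm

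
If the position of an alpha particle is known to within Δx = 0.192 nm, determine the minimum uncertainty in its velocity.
41.331 m/s

Using the Heisenberg uncertainty principle and Δp = mΔv:
ΔxΔp ≥ ℏ/2
Δx(mΔv) ≥ ℏ/2

The minimum uncertainty in velocity is:
Δv_min = ℏ/(2mΔx)
Δv_min = (1.055e-34 J·s) / (2 × 6.645e-27 kg × 1.920e-10 m)
Δv_min = 4.133e+01 m/s = 41.331 m/s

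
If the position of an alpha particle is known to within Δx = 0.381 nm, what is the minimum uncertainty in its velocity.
20.828 m/s

Using the Heisenberg uncertainty principle and Δp = mΔv:
ΔxΔp ≥ ℏ/2
Δx(mΔv) ≥ ℏ/2

The minimum uncertainty in velocity is:
Δv_min = ℏ/(2mΔx)
Δv_min = (1.055e-34 J·s) / (2 × 6.645e-27 kg × 3.810e-10 m)
Δv_min = 2.083e+01 m/s = 20.828 m/s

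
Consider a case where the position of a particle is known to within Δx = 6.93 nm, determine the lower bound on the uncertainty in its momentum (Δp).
7.609 × 10^-27 kg·m/s

Using the Heisenberg uncertainty principle:
ΔxΔp ≥ ℏ/2

The minimum uncertainty in momentum is:
Δp_min = ℏ/(2Δx)
Δp_min = (1.055e-34 J·s) / (2 × 6.930e-09 m)
Δp_min = 7.609e-27 kg·m/s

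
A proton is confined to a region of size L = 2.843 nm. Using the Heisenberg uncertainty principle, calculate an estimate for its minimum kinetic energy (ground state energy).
641.801 neV

Using the uncertainty principle to estimate ground state energy:

1. The position uncertainty is approximately the confinement size:
   Δx ≈ L = 2.843e-09 m

2. From ΔxΔp ≥ ℏ/2, the minimum momentum uncertainty is:
   Δp ≈ ℏ/(2L) = 1.855e-26 kg·m/s

3. The kinetic energy is approximately:
   KE ≈ (Δp)²/(2m) = (1.855e-26)²/(2 × 1.673e-27 kg)
   KE ≈ 1.028e-25 J = 641.801 neV

This is an order-of-magnitude estimate of the ground state energy.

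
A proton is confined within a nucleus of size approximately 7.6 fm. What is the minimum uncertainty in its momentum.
6.938 × 10^-21 kg·m/s

Using the Heisenberg uncertainty principle:
ΔxΔp ≥ ℏ/2

With Δx ≈ L = 7.600e-15 m (the confinement size):
Δp_min = ℏ/(2Δx)
Δp_min = (1.055e-34 J·s) / (2 × 7.600e-15 m)
Δp_min = 6.938e-21 kg·m/s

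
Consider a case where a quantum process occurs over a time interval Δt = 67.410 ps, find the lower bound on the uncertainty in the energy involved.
4.882 μeV

Using the energy-time uncertainty principle:
ΔEΔt ≥ ℏ/2

The minimum uncertainty in energy is:
ΔE_min = ℏ/(2Δt)
ΔE_min = (1.055e-34 J·s) / (2 × 6.741e-11 s)
ΔE_min = 7.822e-25 J = 4.882 μeV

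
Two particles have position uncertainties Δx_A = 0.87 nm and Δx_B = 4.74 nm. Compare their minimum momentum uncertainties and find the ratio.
Particle A has the larger minimum momentum uncertainty, by a factor of 5.45.

For each particle, the minimum momentum uncertainty is Δp_min = ℏ/(2Δx):

Particle A: Δp_A = ℏ/(2×8.700e-10 m) = 6.061e-26 kg·m/s
Particle B: Δp_B = ℏ/(2×4.740e-09 m) = 1.112e-26 kg·m/s

Ratio: Δp_A/Δp_B = 5.45

Since Δp_min ∝ 1/Δx, the particle with smaller position uncertainty (A) has larger momentum uncertainty.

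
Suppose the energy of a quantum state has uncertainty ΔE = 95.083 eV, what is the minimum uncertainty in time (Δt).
3.461 as

Using the energy-time uncertainty principle:
ΔEΔt ≥ ℏ/2

The minimum uncertainty in time is:
Δt_min = ℏ/(2ΔE)
Δt_min = (1.055e-34 J·s) / (2 × 1.523e-17 J)
Δt_min = 3.461e-18 s = 3.461 as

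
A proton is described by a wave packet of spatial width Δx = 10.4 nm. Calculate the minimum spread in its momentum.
5.070 × 10^-27 kg·m/s

For a wave packet, the spatial width Δx and momentum spread Δp are related by the uncertainty principle:
ΔxΔp ≥ ℏ/2

The minimum momentum spread is:
Δp_min = ℏ/(2Δx)
Δp_min = (1.055e-34 J·s) / (2 × 1.040e-08 m)
Δp_min = 5.070e-27 kg·m/s

A wave packet cannot have both a well-defined position and well-defined momentum.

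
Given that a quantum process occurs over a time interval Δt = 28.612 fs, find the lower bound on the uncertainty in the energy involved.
11.502 meV

Using the energy-time uncertainty principle:
ΔEΔt ≥ ℏ/2

The minimum uncertainty in energy is:
ΔE_min = ℏ/(2Δt)
ΔE_min = (1.055e-34 J·s) / (2 × 2.861e-14 s)
ΔE_min = 1.843e-21 J = 11.502 meV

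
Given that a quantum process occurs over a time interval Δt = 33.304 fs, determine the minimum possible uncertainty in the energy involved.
9.882 meV

Using the energy-time uncertainty principle:
ΔEΔt ≥ ℏ/2

The minimum uncertainty in energy is:
ΔE_min = ℏ/(2Δt)
ΔE_min = (1.055e-34 J·s) / (2 × 3.330e-14 s)
ΔE_min = 1.583e-21 J = 9.882 meV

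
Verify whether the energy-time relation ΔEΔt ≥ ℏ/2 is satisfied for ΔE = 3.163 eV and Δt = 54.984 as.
No, it violates the uncertainty relation.

Calculate the product ΔEΔt:
ΔE = 3.163 eV = 5.068e-19 J
ΔEΔt = (5.068e-19 J) × (5.498e-17 s)
ΔEΔt = 2.786e-35 J·s

Compare to the minimum allowed value ℏ/2:
ℏ/2 = 5.273e-35 J·s

Since ΔEΔt = 2.786e-35 J·s < 5.273e-35 J·s = ℏ/2,
this violates the uncertainty relation.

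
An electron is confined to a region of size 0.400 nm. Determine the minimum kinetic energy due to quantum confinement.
59.531 meV

Using the uncertainty principle:

1. Position uncertainty: Δx ≈ 4.000e-10 m
2. Minimum momentum uncertainty: Δp = ℏ/(2Δx) = 1.318e-25 kg·m/s
3. Minimum kinetic energy:
   KE = (Δp)²/(2m) = (1.318e-25)²/(2 × 9.109e-31 kg)
   KE = 9.538e-21 J = 59.531 meV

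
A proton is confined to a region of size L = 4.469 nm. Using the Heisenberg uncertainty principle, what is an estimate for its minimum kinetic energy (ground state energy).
259.737 neV

Using the uncertainty principle to estimate ground state energy:

1. The position uncertainty is approximately the confinement size:
   Δx ≈ L = 4.469e-09 m

2. From ΔxΔp ≥ ℏ/2, the minimum momentum uncertainty is:
   Δp ≈ ℏ/(2L) = 1.180e-26 kg·m/s

3. The kinetic energy is approximately:
   KE ≈ (Δp)²/(2m) = (1.180e-26)²/(2 × 1.673e-27 kg)
   KE ≈ 4.161e-26 J = 259.737 neV

This is an order-of-magnitude estimate of the ground state energy.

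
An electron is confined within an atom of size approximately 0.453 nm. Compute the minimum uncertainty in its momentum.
1.164 × 10^-25 kg·m/s

Using the Heisenberg uncertainty principle:
ΔxΔp ≥ ℏ/2

With Δx ≈ L = 4.530e-10 m (the confinement size):
Δp_min = ℏ/(2Δx)
Δp_min = (1.055e-34 J·s) / (2 × 4.530e-10 m)
Δp_min = 1.164e-25 kg·m/s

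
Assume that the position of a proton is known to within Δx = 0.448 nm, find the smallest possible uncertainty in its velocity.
70.367 m/s

Using the Heisenberg uncertainty principle and Δp = mΔv:
ΔxΔp ≥ ℏ/2
Δx(mΔv) ≥ ℏ/2

The minimum uncertainty in velocity is:
Δv_min = ℏ/(2mΔx)
Δv_min = (1.055e-34 J·s) / (2 × 1.673e-27 kg × 4.480e-10 m)
Δv_min = 7.037e+01 m/s = 70.367 m/s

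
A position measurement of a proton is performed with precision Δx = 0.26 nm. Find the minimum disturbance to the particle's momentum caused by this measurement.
2.028 × 10^-25 kg·m/s

The uncertainty principle implies that measuring position disturbs momentum:
ΔxΔp ≥ ℏ/2

When we measure position with precision Δx, we necessarily introduce a momentum uncertainty:
Δp ≥ ℏ/(2Δx)
Δp_min = (1.055e-34 J·s) / (2 × 2.600e-10 m)
Δp_min = 2.028e-25 kg·m/s

The more precisely we measure position, the greater the momentum disturbance.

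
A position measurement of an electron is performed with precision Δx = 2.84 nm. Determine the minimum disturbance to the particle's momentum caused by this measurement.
1.857 × 10^-26 kg·m/s

The uncertainty principle implies that measuring position disturbs momentum:
ΔxΔp ≥ ℏ/2

When we measure position with precision Δx, we necessarily introduce a momentum uncertainty:
Δp ≥ ℏ/(2Δx)
Δp_min = (1.055e-34 J·s) / (2 × 2.840e-09 m)
Δp_min = 1.857e-26 kg·m/s

The more precisely we measure position, the greater the momentum disturbance.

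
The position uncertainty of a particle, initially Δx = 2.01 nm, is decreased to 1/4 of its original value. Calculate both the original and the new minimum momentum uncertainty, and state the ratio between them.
Original Δp_min = 2.623 × 10^-26 kg·m/s; new Δp'_min = 1.049 × 10^-25 kg·m/s; ratio Δp'_min/Δp_min = 4.

From the uncertainty principle ΔxΔp ≥ ℏ/2, the minimum momentum uncertainty is Δp_min = ℏ/(2Δx).

Original (Δx = 2.01 nm = 2.010e-09 m):
Δp_min = (1.055e-34 J·s)/(2 × 2.010e-09 m) = 2.623e-26 kg·m/s

When Δx → (1/4)Δx:
Δp'_min = ℏ/(2 × (1/4)Δx) = 4 × ℏ/(2Δx) = 4 × Δp_min
Δp'_min = 4 × 2.623e-26 kg·m/s = 1.049e-25 kg·m/s

Since Δp_min ∝ 1/Δx, when Δx is decreased to 1/4 of its original value, Δp_min increases to 4 times its original value.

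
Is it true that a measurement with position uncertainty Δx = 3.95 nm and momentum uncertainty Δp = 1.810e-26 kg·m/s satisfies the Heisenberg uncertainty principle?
Yes, it satisfies the uncertainty principle.

Calculate the product ΔxΔp:
ΔxΔp = (3.950e-09 m) × (1.810e-26 kg·m/s)
ΔxΔp = 7.150e-35 J·s

Compare to the minimum allowed value ℏ/2:
ℏ/2 = 5.273e-35 J·s

Since ΔxΔp = 7.150e-35 J·s ≥ 5.273e-35 J·s = ℏ/2,
the measurement satisfies the uncertainty principle.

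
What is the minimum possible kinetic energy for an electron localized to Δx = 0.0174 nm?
31.460 eV

Localizing a particle requires giving it sufficient momentum uncertainty:

1. From uncertainty principle: Δp ≥ ℏ/(2Δx)
   Δp_min = (1.055e-34 J·s) / (2 × 1.740e-11 m)
   Δp_min = 3.030e-24 kg·m/s

2. This momentum uncertainty corresponds to kinetic energy:
   KE ≈ (Δp)²/(2m) = (3.030e-24)²/(2 × 9.109e-31 kg)
   KE = 5.041e-18 J = 31.460 eV

Tighter localization requires more energy.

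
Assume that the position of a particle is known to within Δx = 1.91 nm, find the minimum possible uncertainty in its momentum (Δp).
2.761 × 10^-26 kg·m/s

Using the Heisenberg uncertainty principle:
ΔxΔp ≥ ℏ/2

The minimum uncertainty in momentum is:
Δp_min = ℏ/(2Δx)
Δp_min = (1.055e-34 J·s) / (2 × 1.910e-09 m)
Δp_min = 2.761e-26 kg·m/s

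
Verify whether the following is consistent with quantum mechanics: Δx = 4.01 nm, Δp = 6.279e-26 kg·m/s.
Yes, it satisfies the uncertainty principle.

Calculate the product ΔxΔp:
ΔxΔp = (4.010e-09 m) × (6.279e-26 kg·m/s)
ΔxΔp = 2.518e-34 J·s

Compare to the minimum allowed value ℏ/2:
ℏ/2 = 5.273e-35 J·s

Since ΔxΔp = 2.518e-34 J·s ≥ 5.273e-35 J·s = ℏ/2,
the measurement satisfies the uncertainty principle.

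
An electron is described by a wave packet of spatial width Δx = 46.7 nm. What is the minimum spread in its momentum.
1.129 × 10^-27 kg·m/s

For a wave packet, the spatial width Δx and momentum spread Δp are related by the uncertainty principle:
ΔxΔp ≥ ℏ/2

The minimum momentum spread is:
Δp_min = ℏ/(2Δx)
Δp_min = (1.055e-34 J·s) / (2 × 4.670e-08 m)
Δp_min = 1.129e-27 kg·m/s

A wave packet cannot have both a well-defined position and well-defined momentum.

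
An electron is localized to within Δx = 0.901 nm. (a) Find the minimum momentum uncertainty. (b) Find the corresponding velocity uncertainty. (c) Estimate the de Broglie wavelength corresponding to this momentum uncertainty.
(a) Δp_min = 5.852 × 10^-26 kg·m/s
(b) Δv_min = 64.244 km/s
(c) λ_dB = 11.322 nm

Step-by-step:

(a) From the uncertainty principle:
Δp_min = ℏ/(2Δx) = (1.055e-34 J·s)/(2 × 9.010e-10 m) = 5.852e-26 kg·m/s

(b) The velocity uncertainty:
Δv = Δp/m = (5.852e-26 kg·m/s)/(9.109e-31 kg) = 6.424e+04 m/s = 64.244 km/s

(c) The de Broglie wavelength for this momentum:
λ = h/p = (6.626e-34 J·s)/(5.852e-26 kg·m/s) = 1.132e-08 m = 11.322 nm

Note: The de Broglie wavelength is comparable to the localization size, as expected from wave-particle duality.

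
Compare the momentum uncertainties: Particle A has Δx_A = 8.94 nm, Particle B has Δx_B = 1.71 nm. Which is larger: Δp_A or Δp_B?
Particle B has the larger minimum momentum uncertainty, by a factor of 5.23.

For each particle, the minimum momentum uncertainty is Δp_min = ℏ/(2Δx):

Particle A: Δp_A = ℏ/(2×8.940e-09 m) = 5.898e-27 kg·m/s
Particle B: Δp_B = ℏ/(2×1.710e-09 m) = 3.084e-26 kg·m/s

Ratio: Δp_B/Δp_A = 5.23

Since Δp_min ∝ 1/Δx, the particle with smaller position uncertainty (B) has larger momentum uncertainty.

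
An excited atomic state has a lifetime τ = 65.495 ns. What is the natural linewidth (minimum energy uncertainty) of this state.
5.025 neV

Using the energy-time uncertainty principle:
ΔEΔt ≥ ℏ/2

The lifetime τ represents the time uncertainty Δt.
The natural linewidth (minimum energy uncertainty) is:

ΔE = ℏ/(2τ)
ΔE = (1.055e-34 J·s) / (2 × 6.550e-08 s)
ΔE = 8.051e-28 J = 5.025 neV

This natural linewidth limits the precision of spectroscopic measurements.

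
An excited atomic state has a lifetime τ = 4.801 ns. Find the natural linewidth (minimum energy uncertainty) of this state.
68.549 neV

Using the energy-time uncertainty principle:
ΔEΔt ≥ ℏ/2

The lifetime τ represents the time uncertainty Δt.
The natural linewidth (minimum energy uncertainty) is:

ΔE = ℏ/(2τ)
ΔE = (1.055e-34 J·s) / (2 × 4.801e-09 s)
ΔE = 1.098e-26 J = 68.549 neV

This natural linewidth limits the precision of spectroscopic measurements.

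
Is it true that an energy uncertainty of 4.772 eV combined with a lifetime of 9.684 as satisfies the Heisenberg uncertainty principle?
No, it violates the uncertainty relation.

Calculate the product ΔEΔt:
ΔE = 4.772 eV = 7.646e-19 J
ΔEΔt = (7.646e-19 J) × (9.684e-18 s)
ΔEΔt = 7.404e-36 J·s

Compare to the minimum allowed value ℏ/2:
ℏ/2 = 5.273e-35 J·s

Since ΔEΔt = 7.404e-36 J·s < 5.273e-35 J·s = ℏ/2,
this violates the uncertainty relation.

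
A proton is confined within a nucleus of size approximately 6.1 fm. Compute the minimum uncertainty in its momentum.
8.644 × 10^-21 kg·m/s

Using the Heisenberg uncertainty principle:
ΔxΔp ≥ ℏ/2

With Δx ≈ L = 6.100e-15 m (the confinement size):
Δp_min = ℏ/(2Δx)
Δp_min = (1.055e-34 J·s) / (2 × 6.100e-15 m)
Δp_min = 8.644e-21 kg·m/s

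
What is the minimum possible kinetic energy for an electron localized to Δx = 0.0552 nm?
3.126 eV

Localizing a particle requires giving it sufficient momentum uncertainty:

1. From uncertainty principle: Δp ≥ ℏ/(2Δx)
   Δp_min = (1.055e-34 J·s) / (2 × 5.520e-11 m)
   Δp_min = 9.552e-25 kg·m/s

2. This momentum uncertainty corresponds to kinetic energy:
   KE ≈ (Δp)²/(2m) = (9.552e-25)²/(2 × 9.109e-31 kg)
   KE = 5.008e-19 J = 3.126 eV

Tighter localization requires more energy.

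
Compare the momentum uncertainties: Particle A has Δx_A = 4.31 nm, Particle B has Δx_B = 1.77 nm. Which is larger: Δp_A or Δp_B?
Particle B has the larger minimum momentum uncertainty, by a factor of 2.44.

For each particle, the minimum momentum uncertainty is Δp_min = ℏ/(2Δx):

Particle A: Δp_A = ℏ/(2×4.310e-09 m) = 1.223e-26 kg·m/s
Particle B: Δp_B = ℏ/(2×1.770e-09 m) = 2.979e-26 kg·m/s

Ratio: Δp_B/Δp_A = 2.44

Since Δp_min ∝ 1/Δx, the particle with smaller position uncertainty (B) has larger momentum uncertainty.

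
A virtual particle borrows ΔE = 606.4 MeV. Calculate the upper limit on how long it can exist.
5.427 × 10^-25 s

Using the energy-time uncertainty principle:
ΔEΔt ≥ ℏ/2

For a virtual particle borrowing energy ΔE, the maximum lifetime is:
Δt_max = ℏ/(2ΔE)

Converting energy:
ΔE = 606.4 MeV = 9.716e-11 J

Δt_max = (1.055e-34 J·s) / (2 × 9.716e-11 J)
Δt_max = 5.427e-25 s = 5.427 × 10^-25 s

Virtual particles with higher borrowed energy exist for shorter times.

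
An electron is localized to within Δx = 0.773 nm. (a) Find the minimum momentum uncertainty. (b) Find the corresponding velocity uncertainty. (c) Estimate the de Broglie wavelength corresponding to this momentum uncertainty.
(a) Δp_min = 6.821 × 10^-26 kg·m/s
(b) Δv_min = 74.882 km/s
(c) λ_dB = 9.714 nm

Step-by-step:

(a) From the uncertainty principle:
Δp_min = ℏ/(2Δx) = (1.055e-34 J·s)/(2 × 7.730e-10 m) = 6.821e-26 kg·m/s

(b) The velocity uncertainty:
Δv = Δp/m = (6.821e-26 kg·m/s)/(9.109e-31 kg) = 7.488e+04 m/s = 74.882 km/s

(c) The de Broglie wavelength for this momentum:
λ = h/p = (6.626e-34 J·s)/(6.821e-26 kg·m/s) = 9.714e-09 m = 9.714 nm

Note: The de Broglie wavelength is comparable to the localization size, as expected from wave-particle duality.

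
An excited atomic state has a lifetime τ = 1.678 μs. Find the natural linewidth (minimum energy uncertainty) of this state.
196.130 peV

Using the energy-time uncertainty principle:
ΔEΔt ≥ ℏ/2

The lifetime τ represents the time uncertainty Δt.
The natural linewidth (minimum energy uncertainty) is:

ΔE = ℏ/(2τ)
ΔE = (1.055e-34 J·s) / (2 × 1.678e-06 s)
ΔE = 3.142e-29 J = 196.130 peV

This natural linewidth limits the precision of spectroscopic measurements.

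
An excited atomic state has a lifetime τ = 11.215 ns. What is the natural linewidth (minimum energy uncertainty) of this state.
29.345 neV

Using the energy-time uncertainty principle:
ΔEΔt ≥ ℏ/2

The lifetime τ represents the time uncertainty Δt.
The natural linewidth (minimum energy uncertainty) is:

ΔE = ℏ/(2τ)
ΔE = (1.055e-34 J·s) / (2 × 1.121e-08 s)
ΔE = 4.702e-27 J = 29.345 neV

This natural linewidth limits the precision of spectroscopic measurements.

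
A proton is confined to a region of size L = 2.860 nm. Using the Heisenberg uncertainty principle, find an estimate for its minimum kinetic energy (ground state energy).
634.194 neV

Using the uncertainty principle to estimate ground state energy:

1. The position uncertainty is approximately the confinement size:
   Δx ≈ L = 2.860e-09 m

2. From ΔxΔp ≥ ℏ/2, the minimum momentum uncertainty is:
   Δp ≈ ℏ/(2L) = 1.844e-26 kg·m/s

3. The kinetic energy is approximately:
   KE ≈ (Δp)²/(2m) = (1.844e-26)²/(2 × 1.673e-27 kg)
   KE ≈ 1.016e-25 J = 634.194 neV

This is an order-of-magnitude estimate of the ground state energy.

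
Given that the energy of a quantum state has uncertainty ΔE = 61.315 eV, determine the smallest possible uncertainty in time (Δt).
5.367 as

Using the energy-time uncertainty principle:
ΔEΔt ≥ ℏ/2

The minimum uncertainty in time is:
Δt_min = ℏ/(2ΔE)
Δt_min = (1.055e-34 J·s) / (2 × 9.824e-18 J)
Δt_min = 5.367e-18 s = 5.367 as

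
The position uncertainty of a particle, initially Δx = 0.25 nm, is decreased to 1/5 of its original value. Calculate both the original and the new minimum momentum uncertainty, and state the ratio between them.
Original Δp_min = 2.109 × 10^-25 kg·m/s; new Δp'_min = 1.055 × 10^-24 kg·m/s; ratio Δp'_min/Δp_min = 5.

From the uncertainty principle ΔxΔp ≥ ℏ/2, the minimum momentum uncertainty is Δp_min = ℏ/(2Δx).

Original (Δx = 0.25 nm = 2.500e-10 m):
Δp_min = (1.055e-34 J·s)/(2 × 2.500e-10 m) = 2.109e-25 kg·m/s

When Δx → (1/5)Δx:
Δp'_min = ℏ/(2 × (1/5)Δx) = 5 × ℏ/(2Δx) = 5 × Δp_min
Δp'_min = 5 × 2.109e-25 kg·m/s = 1.055e-24 kg·m/s

Since Δp_min ∝ 1/Δx, when Δx is decreased to 1/5 of its original value, Δp_min increases to 5 times its original value.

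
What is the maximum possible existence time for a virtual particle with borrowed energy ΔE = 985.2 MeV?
3.340 × 10^-25 s

Using the energy-time uncertainty principle:
ΔEΔt ≥ ℏ/2

For a virtual particle borrowing energy ΔE, the maximum lifetime is:
Δt_max = ℏ/(2ΔE)

Converting energy:
ΔE = 985.2 MeV = 1.578e-10 J

Δt_max = (1.055e-34 J·s) / (2 × 1.578e-10 J)
Δt_max = 3.340e-25 s = 3.340 × 10^-25 s

Virtual particles with higher borrowed energy exist for shorter times.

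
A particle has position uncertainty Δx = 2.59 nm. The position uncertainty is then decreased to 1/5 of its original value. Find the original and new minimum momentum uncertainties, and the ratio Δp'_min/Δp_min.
Original Δp_min = 2.036 × 10^-26 kg·m/s; new Δp'_min = 1.018 × 10^-25 kg·m/s; ratio Δp'_min/Δp_min = 5.

From the uncertainty principle ΔxΔp ≥ ℏ/2, the minimum momentum uncertainty is Δp_min = ℏ/(2Δx).

Original (Δx = 2.59 nm = 2.590e-09 m):
Δp_min = (1.055e-34 J·s)/(2 × 2.590e-09 m) = 2.036e-26 kg·m/s

When Δx → (1/5)Δx:
Δp'_min = ℏ/(2 × (1/5)Δx) = 5 × ℏ/(2Δx) = 5 × Δp_min
Δp'_min = 5 × 2.036e-26 kg·m/s = 1.018e-25 kg·m/s

Since Δp_min ∝ 1/Δx, when Δx is decreased to 1/5 of its original value, Δp_min increases to 5 times its original value.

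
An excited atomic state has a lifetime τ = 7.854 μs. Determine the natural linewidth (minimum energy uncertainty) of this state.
41.903 peV

Using the energy-time uncertainty principle:
ΔEΔt ≥ ℏ/2

The lifetime τ represents the time uncertainty Δt.
The natural linewidth (minimum energy uncertainty) is:

ΔE = ℏ/(2τ)
ΔE = (1.055e-34 J·s) / (2 × 7.854e-06 s)
ΔE = 6.714e-30 J = 41.903 peV

This natural linewidth limits the precision of spectroscopic measurements.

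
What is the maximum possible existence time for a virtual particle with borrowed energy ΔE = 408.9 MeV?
8.049 × 10^-25 s

Using the energy-time uncertainty principle:
ΔEΔt ≥ ℏ/2

For a virtual particle borrowing energy ΔE, the maximum lifetime is:
Δt_max = ℏ/(2ΔE)

Converting energy:
ΔE = 408.9 MeV = 6.551e-11 J

Δt_max = (1.055e-34 J·s) / (2 × 6.551e-11 J)
Δt_max = 8.049e-25 s = 8.049 × 10^-25 s

Virtual particles with higher borrowed energy exist for shorter times.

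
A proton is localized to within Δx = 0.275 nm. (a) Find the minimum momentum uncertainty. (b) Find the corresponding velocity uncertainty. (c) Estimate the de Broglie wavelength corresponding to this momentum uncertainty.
(a) Δp_min = 1.917 × 10^-25 kg·m/s
(b) Δv_min = 114.635 m/s
(c) λ_dB = 3.456 nm

Step-by-step:

(a) From the uncertainty principle:
Δp_min = ℏ/(2Δx) = (1.055e-34 J·s)/(2 × 2.750e-10 m) = 1.917e-25 kg·m/s

(b) The velocity uncertainty:
Δv = Δp/m = (1.917e-25 kg·m/s)/(1.673e-27 kg) = 1.146e+02 m/s = 114.635 m/s

(c) The de Broglie wavelength for this momentum:
λ = h/p = (6.626e-34 J·s)/(1.917e-25 kg·m/s) = 3.456e-09 m = 3.456 nm

Note: The de Broglie wavelength is comparable to the localization size, as expected from wave-particle duality.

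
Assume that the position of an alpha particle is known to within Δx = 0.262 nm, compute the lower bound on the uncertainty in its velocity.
30.288 m/s

Using the Heisenberg uncertainty principle and Δp = mΔv:
ΔxΔp ≥ ℏ/2
Δx(mΔv) ≥ ℏ/2

The minimum uncertainty in velocity is:
Δv_min = ℏ/(2mΔx)
Δv_min = (1.055e-34 J·s) / (2 × 6.645e-27 kg × 2.620e-10 m)
Δv_min = 3.029e+01 m/s = 30.288 m/s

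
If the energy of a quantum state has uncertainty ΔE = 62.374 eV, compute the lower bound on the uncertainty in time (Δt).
5.276 as

Using the energy-time uncertainty principle:
ΔEΔt ≥ ℏ/2

The minimum uncertainty in time is:
Δt_min = ℏ/(2ΔE)
Δt_min = (1.055e-34 J·s) / (2 × 9.993e-18 J)
Δt_min = 5.276e-18 s = 5.276 as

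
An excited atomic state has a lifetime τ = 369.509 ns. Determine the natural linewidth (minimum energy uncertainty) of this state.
890.658 peV

Using the energy-time uncertainty principle:
ΔEΔt ≥ ℏ/2

The lifetime τ represents the time uncertainty Δt.
The natural linewidth (minimum energy uncertainty) is:

ΔE = ℏ/(2τ)
ΔE = (1.055e-34 J·s) / (2 × 3.695e-07 s)
ΔE = 1.427e-28 J = 890.658 peV

This natural linewidth limits the precision of spectroscopic measurements.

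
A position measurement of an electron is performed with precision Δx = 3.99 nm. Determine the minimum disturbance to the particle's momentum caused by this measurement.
1.322 × 10^-26 kg·m/s

The uncertainty principle implies that measuring position disturbs momentum:
ΔxΔp ≥ ℏ/2

When we measure position with precision Δx, we necessarily introduce a momentum uncertainty:
Δp ≥ ℏ/(2Δx)
Δp_min = (1.055e-34 J·s) / (2 × 3.990e-09 m)
Δp_min = 1.322e-26 kg·m/s

The more precisely we measure position, the greater the momentum disturbance.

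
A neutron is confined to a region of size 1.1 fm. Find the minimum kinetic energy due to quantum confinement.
4.281 MeV

Using the uncertainty principle:

1. Position uncertainty: Δx ≈ 1.100e-15 m
2. Minimum momentum uncertainty: Δp = ℏ/(2Δx) = 4.794e-20 kg·m/s
3. Minimum kinetic energy:
   KE = (Δp)²/(2m) = (4.794e-20)²/(2 × 1.675e-27 kg)
   KE = 6.859e-13 J = 4.281 MeV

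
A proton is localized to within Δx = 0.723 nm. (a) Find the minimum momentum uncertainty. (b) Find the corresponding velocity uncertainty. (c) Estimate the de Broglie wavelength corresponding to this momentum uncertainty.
(a) Δp_min = 7.293 × 10^-26 kg·m/s
(b) Δv_min = 43.602 m/s
(c) λ_dB = 9.085 nm

Step-by-step:

(a) From the uncertainty principle:
Δp_min = ℏ/(2Δx) = (1.055e-34 J·s)/(2 × 7.230e-10 m) = 7.293e-26 kg·m/s

(b) The velocity uncertainty:
Δv = Δp/m = (7.293e-26 kg·m/s)/(1.673e-27 kg) = 4.360e+01 m/s = 43.602 m/s

(c) The de Broglie wavelength for this momentum:
λ = h/p = (6.626e-34 J·s)/(7.293e-26 kg·m/s) = 9.085e-09 m = 9.085 nm

Note: The de Broglie wavelength is comparable to the localization size, as expected from wave-particle duality.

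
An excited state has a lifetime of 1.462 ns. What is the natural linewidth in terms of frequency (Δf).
54.431 MHz

Using the energy-time uncertainty principle and E = hf:
ΔEΔt ≥ ℏ/2
hΔf·Δt ≥ ℏ/2

The minimum frequency uncertainty is:
Δf = ℏ/(2hτ) = 1/(4πτ)
Δf = 1/(4π × 1.462e-09 s)
Δf = 5.443e+07 Hz = 54.431 MHz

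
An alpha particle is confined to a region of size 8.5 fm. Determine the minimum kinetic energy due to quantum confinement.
18.073 keV

Using the uncertainty principle:

1. Position uncertainty: Δx ≈ 8.500e-15 m
2. Minimum momentum uncertainty: Δp = ℏ/(2Δx) = 6.203e-21 kg·m/s
3. Minimum kinetic energy:
   KE = (Δp)²/(2m) = (6.203e-21)²/(2 × 6.645e-27 kg)
   KE = 2.896e-15 J = 18.073 keV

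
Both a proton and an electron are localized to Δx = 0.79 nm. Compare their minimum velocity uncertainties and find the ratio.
The electron has the larger minimum velocity uncertainty, by a ratio of 1836.2.

For both particles, Δp_min = ℏ/(2Δx) = 6.675e-26 kg·m/s (same for both).

The velocity uncertainty is Δv = Δp/m:
- proton: Δv = 6.675e-26 / 1.673e-27 = 3.990e+01 m/s = 39.904 m/s
- electron: Δv = 6.675e-26 / 9.109e-31 = 7.327e+04 m/s = 73.271 km/s

Ratio: 7.327e+04 / 3.990e+01 = 1836.2

The lighter particle has larger velocity uncertainty because Δv ∝ 1/m.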